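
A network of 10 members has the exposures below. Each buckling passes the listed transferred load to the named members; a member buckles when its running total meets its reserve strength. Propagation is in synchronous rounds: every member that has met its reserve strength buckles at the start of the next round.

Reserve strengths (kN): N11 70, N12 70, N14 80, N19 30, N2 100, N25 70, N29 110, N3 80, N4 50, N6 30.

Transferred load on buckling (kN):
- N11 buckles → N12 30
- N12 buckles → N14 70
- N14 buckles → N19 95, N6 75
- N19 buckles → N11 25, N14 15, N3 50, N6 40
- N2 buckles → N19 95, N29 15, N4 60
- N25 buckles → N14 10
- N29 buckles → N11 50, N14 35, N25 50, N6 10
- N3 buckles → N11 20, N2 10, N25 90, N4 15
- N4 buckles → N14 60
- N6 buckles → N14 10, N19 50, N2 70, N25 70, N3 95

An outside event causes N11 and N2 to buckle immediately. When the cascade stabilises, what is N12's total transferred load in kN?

30

Round 1 — N11, N2 buckle (initial).
  N12: +30 → 30 < 70
  N19: +95 → 95 ≥ 30
  N29: +15 → 15 < 110
  N4: +60 → 60 ≥ 50
Round 2 — N19, N4 buckle.
  N14: +15+60 → 75 < 80
  N3: +50 → 50 < 80
  N6: +40 → 40 ≥ 30
Round 3 — N6 buckles.
  N14: +10 → 85 ≥ 80
  N25: +70 → 70 ≥ 70
  N3: +95 → 145 ≥ 80
Round 4 — N14, N25, N3 buckle.
No further bucklings.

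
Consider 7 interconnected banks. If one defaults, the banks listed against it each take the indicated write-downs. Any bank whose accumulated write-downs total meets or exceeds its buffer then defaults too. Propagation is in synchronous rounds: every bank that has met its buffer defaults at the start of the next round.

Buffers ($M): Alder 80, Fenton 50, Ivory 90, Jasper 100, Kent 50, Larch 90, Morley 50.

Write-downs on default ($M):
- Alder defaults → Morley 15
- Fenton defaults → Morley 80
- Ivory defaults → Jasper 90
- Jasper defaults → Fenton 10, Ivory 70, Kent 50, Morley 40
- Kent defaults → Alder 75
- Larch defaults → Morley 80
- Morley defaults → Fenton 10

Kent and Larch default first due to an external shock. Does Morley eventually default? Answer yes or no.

Round 1 — Kent, Larch default (initial).
  Alder: +75 → 75 < 80
  Morley: +80 → 80 ≥ 50
Round 2 — Morley defaults.
  Fenton: +10 → 10 < 50
No further defaults.

yes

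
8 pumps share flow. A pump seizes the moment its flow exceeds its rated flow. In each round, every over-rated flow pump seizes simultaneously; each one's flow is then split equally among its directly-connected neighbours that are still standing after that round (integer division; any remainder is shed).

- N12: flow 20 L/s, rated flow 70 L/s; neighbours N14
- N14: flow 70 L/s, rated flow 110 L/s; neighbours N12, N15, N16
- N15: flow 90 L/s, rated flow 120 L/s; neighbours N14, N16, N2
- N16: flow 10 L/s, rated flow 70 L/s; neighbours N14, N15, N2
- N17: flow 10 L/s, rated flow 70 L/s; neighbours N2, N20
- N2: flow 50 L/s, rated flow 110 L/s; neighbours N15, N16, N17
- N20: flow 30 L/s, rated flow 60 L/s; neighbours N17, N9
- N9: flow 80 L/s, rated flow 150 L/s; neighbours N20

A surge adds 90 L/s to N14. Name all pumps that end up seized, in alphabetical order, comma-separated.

Round 1 — N14 at 160 > 110. N14 seizes.
  N14 sheds 160 L/s to N12, N15, N16: 53 each (1 lost).
    N12: 20+53 = 73 > 70
    N15: 90+53 = 143 > 120
    N16: 10+53 = 63 ≤ 70
Round 2 — N12, N15 seize.
  N12 sheds 73 L/s: no online neighbours, lost.
  N15 sheds 143 L/s to N16, N2: 71 each (1 lost).
    N16: 63+71 = 134 > 70
    N2: 50+71 = 121 > 110
Round 3 — N16, N2 seize.
  N16 sheds 134 L/s: no online neighbours, lost.
  N2 sheds 121 L/s to N17: 121 each.
    N17: 10+121 = 131 > 70
Round 4 — N17 seizes.
  N17 sheds 131 L/s to N20: 131 each.
    N20: 30+131 = 161 > 60
Round 5 — N20 seizes.
  N20 sheds 161 L/s to N9: 161 each.
    N9: 80+161 = 241 > 150
Round 6 — N9 seizes.
  N9 sheds 241 L/s: no online neighbours, lost.
No further seizures.

N12, N14, N15, N16, N17, N2, N20, N9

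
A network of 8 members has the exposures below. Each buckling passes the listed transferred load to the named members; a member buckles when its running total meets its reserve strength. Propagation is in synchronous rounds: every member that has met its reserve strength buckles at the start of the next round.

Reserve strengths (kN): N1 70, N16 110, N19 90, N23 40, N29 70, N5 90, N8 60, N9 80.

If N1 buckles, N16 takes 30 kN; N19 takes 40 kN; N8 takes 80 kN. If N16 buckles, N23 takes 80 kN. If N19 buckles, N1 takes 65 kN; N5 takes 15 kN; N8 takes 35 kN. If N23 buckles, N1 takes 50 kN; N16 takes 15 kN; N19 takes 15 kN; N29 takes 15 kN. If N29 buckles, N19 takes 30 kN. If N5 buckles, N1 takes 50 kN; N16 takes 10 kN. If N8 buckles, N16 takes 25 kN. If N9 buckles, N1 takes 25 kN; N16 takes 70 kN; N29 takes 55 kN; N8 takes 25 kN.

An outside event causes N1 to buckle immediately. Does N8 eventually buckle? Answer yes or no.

Round 1 — N1 buckles (initial).
  N16: +30 → 30 < 110
  N19: +40 → 40 < 90
  N8: +80 → 80 ≥ 60
Round 2 — N8 buckles.
  N16: +25 → 55 < 110
No further bucklings.

yes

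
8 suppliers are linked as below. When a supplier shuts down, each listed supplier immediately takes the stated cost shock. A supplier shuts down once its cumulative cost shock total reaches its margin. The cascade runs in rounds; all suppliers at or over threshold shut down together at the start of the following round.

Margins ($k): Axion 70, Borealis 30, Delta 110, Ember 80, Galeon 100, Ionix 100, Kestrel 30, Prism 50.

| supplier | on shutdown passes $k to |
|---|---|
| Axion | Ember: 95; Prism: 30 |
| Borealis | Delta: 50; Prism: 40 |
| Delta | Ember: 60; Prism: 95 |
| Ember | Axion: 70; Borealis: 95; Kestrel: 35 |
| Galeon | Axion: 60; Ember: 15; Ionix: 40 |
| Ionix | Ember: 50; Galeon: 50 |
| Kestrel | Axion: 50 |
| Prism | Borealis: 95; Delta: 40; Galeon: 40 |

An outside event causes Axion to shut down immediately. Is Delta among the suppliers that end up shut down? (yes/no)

Round 1 — Axion shuts down (initial).
  Ember: +95 → 95 ≥ 80
  Prism: +30 → 30 < 50
Round 2 — Ember shuts down.
  Borealis: +95 → 95 ≥ 30
  Kestrel: +35 → 35 ≥ 30
Round 3 — Borealis, Kestrel shut down.
  Delta: +50 → 50 < 110
  Prism: +40 → 70 ≥ 50
Round 4 — Prism shuts down.
  Delta: +40 → 90 < 110
  Galeon: +40 → 40 < 100
No further shutdowns.

no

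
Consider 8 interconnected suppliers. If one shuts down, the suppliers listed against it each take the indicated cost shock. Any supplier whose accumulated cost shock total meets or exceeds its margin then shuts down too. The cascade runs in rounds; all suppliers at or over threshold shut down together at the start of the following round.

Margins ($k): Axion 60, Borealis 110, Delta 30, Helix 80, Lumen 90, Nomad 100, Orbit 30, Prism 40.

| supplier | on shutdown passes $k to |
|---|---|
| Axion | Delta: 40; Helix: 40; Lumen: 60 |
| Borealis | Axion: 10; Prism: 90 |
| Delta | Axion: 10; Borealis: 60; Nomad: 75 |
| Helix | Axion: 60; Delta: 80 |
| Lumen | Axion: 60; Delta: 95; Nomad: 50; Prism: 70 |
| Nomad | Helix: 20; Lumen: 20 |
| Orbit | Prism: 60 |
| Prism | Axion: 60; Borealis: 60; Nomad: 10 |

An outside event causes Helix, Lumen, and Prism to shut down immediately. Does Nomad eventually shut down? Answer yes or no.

yes

Round 1 — Helix, Lumen, Prism shut down (initial).
  Axion: +60+60+60 → 180 ≥ 60
  Borealis: +60 → 60 < 110
  Delta: +80+95 → 175 ≥ 30
  Nomad: +50+10 → 60 < 100
Round 2 — Axion, Delta shut down.
  Borealis: +60 → 120 ≥ 110
  Nomad: +75 → 135 ≥ 100
Round 3 — Borealis, Nomad shut down.
No further shutdowns.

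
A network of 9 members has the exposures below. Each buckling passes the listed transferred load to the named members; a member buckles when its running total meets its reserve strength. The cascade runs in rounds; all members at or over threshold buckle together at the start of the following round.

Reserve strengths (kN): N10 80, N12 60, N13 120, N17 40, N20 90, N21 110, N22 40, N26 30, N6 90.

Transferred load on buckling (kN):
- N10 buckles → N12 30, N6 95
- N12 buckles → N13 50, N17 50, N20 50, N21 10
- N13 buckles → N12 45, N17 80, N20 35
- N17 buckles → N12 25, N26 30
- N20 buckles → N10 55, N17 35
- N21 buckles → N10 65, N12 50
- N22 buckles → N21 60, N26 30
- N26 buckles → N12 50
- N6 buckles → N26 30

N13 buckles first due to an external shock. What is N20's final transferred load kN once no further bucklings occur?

85

Round 1 — N13 buckles (initial).
  N12: +45 → 45 < 60
  N17: +80 → 80 ≥ 40
  N20: +35 → 35 < 90
Round 2 — N17 buckles.
  N12: +25 → 70 ≥ 60
  N26: +30 → 30 ≥ 30
Round 3 — N12, N26 buckle.
  N20: +50 → 85 < 90
  N21: +10 → 10 < 110
No further bucklings.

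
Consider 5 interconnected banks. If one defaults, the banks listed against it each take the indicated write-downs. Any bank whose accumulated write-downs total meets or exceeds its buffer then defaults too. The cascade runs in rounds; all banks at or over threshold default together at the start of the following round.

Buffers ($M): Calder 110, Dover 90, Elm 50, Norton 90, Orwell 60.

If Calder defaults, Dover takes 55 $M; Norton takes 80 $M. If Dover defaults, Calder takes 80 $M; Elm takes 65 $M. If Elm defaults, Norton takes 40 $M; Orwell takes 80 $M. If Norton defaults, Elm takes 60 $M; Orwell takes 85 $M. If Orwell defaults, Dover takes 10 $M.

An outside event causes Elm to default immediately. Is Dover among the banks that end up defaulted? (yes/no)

Round 1 — Elm defaults (initial).
  Norton: +40 → 40 < 90
  Orwell: +80 → 80 ≥ 60
Round 2 — Orwell defaults.
  Dover: +10 → 10 < 90
No further defaults.

no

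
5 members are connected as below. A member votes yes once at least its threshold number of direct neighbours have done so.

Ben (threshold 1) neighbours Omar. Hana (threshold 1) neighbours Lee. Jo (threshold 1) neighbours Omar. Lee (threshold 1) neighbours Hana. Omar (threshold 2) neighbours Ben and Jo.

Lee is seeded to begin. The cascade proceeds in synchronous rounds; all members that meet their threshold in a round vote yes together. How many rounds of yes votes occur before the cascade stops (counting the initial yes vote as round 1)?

Round 1 — Lee votes yes (initial).
Round 2 — checking thresholds:
  Hana: 1 of 1 neighbours ≥ 1, votes yes.
Round 3 — no new yes votes; cascade stops.

2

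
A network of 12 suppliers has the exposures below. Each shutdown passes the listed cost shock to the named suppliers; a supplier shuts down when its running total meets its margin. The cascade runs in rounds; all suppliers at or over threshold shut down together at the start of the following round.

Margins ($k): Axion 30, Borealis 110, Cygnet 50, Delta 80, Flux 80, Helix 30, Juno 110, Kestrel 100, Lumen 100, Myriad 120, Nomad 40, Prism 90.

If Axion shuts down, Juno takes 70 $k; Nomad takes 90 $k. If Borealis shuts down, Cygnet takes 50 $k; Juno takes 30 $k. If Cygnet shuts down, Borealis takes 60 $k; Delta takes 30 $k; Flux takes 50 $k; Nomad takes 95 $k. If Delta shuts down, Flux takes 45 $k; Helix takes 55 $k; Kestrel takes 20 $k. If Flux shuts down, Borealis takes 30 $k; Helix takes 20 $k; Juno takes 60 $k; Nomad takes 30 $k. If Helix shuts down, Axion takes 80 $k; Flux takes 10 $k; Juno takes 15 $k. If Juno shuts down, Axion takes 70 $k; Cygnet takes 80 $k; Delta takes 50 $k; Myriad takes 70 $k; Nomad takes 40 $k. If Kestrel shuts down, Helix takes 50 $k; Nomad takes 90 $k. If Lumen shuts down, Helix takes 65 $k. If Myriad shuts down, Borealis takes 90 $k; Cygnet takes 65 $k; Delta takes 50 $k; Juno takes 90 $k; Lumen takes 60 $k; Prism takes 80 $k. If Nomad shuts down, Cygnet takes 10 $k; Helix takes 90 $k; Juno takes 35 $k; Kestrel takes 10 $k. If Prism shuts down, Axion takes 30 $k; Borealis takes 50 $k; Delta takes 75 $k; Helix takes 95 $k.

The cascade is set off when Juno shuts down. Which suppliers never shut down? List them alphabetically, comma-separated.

Borealis, Kestrel, Lumen, Myriad, Prism

Round 1 — Juno shuts down (initial).
  Axion: +70 → 70 ≥ 30
  Cygnet: +80 → 80 ≥ 50
  Delta: +50 → 50 < 80
  Myriad: +70 → 70 < 120
  Nomad: +40 → 40 ≥ 40
Round 2 — Axion, Cygnet, Nomad shut down.
  Borealis: +60 → 60 < 110
  Delta: +30 → 80 ≥ 80
  Flux: +50 → 50 < 80
  Helix: +90 → 90 ≥ 30
  Kestrel: +10 → 10 < 100
Round 3 — Delta, Helix shut down.
  Flux: +45+10 → 105 ≥ 80
  Kestrel: +20 → 30 < 100
Round 4 — Flux shuts down.
  Borealis: +30 → 90 < 110
No further shutdowns.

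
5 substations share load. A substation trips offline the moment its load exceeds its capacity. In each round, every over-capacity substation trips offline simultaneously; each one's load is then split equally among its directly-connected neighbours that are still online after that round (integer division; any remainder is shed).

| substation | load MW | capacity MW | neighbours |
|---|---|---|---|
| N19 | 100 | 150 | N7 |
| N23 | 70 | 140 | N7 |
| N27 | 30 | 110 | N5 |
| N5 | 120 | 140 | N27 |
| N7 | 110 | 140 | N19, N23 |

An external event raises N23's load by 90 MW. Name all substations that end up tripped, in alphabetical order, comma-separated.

Round 1 — N23 at 160 > 140. N23 trips offline.
  N23 sheds 160 MW to N7: 160 each.
    N7: 110+160 = 270 > 140
Round 2 — N7 trips offline.
  N7 sheds 270 MW to N19: 270 each.
    N19: 100+270 = 370 > 150
Round 3 — N19 trips offline.
  N19 sheds 370 MW: no online neighbours, lost.
No further trips.

N19, N23, N7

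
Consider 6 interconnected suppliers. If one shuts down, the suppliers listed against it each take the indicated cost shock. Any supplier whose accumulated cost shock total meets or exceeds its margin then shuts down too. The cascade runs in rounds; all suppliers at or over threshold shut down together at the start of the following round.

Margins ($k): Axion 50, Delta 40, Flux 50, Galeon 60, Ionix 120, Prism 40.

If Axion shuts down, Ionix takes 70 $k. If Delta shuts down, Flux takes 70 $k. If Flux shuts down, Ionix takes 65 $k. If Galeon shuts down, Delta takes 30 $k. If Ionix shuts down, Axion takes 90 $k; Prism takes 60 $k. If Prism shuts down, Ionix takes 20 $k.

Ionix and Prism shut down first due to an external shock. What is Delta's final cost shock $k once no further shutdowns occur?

Round 1 — Ionix, Prism shut down (initial).
  Axion: +90 → 90 ≥ 50
Round 2 — Axion shuts down.
No further shutdowns.

0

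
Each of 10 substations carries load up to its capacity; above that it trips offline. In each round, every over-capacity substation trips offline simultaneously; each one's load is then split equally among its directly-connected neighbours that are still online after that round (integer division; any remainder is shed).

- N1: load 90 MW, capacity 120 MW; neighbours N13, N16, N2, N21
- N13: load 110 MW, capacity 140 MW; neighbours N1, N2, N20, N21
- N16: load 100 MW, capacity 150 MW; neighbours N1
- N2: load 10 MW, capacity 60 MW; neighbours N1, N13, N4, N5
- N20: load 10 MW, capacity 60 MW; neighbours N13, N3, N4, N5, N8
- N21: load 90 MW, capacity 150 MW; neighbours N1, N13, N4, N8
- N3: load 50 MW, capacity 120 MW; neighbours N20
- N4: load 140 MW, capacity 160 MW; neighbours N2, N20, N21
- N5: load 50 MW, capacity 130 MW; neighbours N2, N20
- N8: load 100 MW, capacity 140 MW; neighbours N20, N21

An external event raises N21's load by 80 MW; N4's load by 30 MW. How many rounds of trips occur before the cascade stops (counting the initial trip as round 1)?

3

Round 1 — N21 at 170 > 150; N4 at 170 > 160. N21, N4 trip offline.
  N21 sheds 170 MW to N1, N13, N8: 56 each (2 lost).
    N1: 90+56 = 146 > 120
    N13: 110+56 = 166 > 140
    N8: 100+56 = 156 > 140
  N4 sheds 170 MW to N2, N20: 85 each.
    N2: 10+85 = 95 > 60
    N20: 10+85 = 95 > 60
Round 2 — N1, N13, N2, N20, N8 trip offline.
  N1 sheds 146 MW to N16: 146 each.
    N16: 100+146 = 246 > 150
  N13 sheds 166 MW: no online neighbours, lost.
  N2 sheds 95 MW to N5: 95 each.
    N5: 50+95 = 145 > 130
  N20 sheds 95 MW to N3, N5: 47 each (1 lost).
    N3: 50+47 = 97 ≤ 120
    N5: 145+47 = 192 > 130
  N8 sheds 156 MW: no online neighbours, lost.
Round 3 — N16, N5 trip offline.
  N16 sheds 246 MW: no online neighbours, lost.
  N5 sheds 192 MW: no online neighbours, lost.
No further trips.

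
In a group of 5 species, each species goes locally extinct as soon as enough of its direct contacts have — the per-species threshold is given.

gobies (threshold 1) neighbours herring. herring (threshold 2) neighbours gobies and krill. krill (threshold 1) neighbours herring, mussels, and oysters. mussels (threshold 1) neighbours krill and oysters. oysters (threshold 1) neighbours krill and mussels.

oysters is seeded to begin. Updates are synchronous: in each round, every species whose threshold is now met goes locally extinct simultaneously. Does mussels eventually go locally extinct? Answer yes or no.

yes

Round 1 — oysters goes locally extinct (initial).
Round 2 — checking thresholds:
  krill: 1 of 3 neighbours ≥ 1, goes locally extinct.
  mussels: 1 of 2 neighbours ≥ 1, goes locally extinct.
Round 3 — no new extinctions; cascade stops.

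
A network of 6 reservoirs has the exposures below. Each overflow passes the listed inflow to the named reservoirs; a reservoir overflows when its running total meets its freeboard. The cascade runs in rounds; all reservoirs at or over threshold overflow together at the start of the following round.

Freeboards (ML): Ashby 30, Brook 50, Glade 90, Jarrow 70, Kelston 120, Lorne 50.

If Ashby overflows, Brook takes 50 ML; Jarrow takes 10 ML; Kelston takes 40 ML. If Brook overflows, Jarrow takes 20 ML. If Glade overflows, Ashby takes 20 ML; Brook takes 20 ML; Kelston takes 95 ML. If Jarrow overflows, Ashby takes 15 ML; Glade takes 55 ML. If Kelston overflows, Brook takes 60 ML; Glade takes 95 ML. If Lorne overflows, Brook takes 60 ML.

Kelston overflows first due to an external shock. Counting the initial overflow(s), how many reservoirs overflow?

Round 1 — Kelston overflows (initial).
  Brook: +60 → 60 ≥ 50
  Glade: +95 → 95 ≥ 90
Round 2 — Brook, Glade overflow.
  Ashby: +20 → 20 < 30
  Jarrow: +20 → 20 < 70
No further overflows.

3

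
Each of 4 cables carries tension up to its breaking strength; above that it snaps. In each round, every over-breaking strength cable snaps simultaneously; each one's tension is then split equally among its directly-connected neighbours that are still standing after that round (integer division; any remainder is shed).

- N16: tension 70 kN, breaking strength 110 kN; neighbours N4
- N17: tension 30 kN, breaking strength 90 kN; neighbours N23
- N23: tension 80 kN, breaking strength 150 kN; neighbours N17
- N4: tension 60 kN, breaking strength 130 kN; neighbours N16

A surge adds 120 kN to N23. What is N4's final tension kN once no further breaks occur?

Round 1 — N23 at 200 > 150. N23 snaps.
  N23 sheds 200 kN to N17: 200 each.
    N17: 30+200 = 230 > 90
Round 2 — N17 snaps.
  N17 sheds 230 kN: no online neighbours, lost.
No further breaks.

60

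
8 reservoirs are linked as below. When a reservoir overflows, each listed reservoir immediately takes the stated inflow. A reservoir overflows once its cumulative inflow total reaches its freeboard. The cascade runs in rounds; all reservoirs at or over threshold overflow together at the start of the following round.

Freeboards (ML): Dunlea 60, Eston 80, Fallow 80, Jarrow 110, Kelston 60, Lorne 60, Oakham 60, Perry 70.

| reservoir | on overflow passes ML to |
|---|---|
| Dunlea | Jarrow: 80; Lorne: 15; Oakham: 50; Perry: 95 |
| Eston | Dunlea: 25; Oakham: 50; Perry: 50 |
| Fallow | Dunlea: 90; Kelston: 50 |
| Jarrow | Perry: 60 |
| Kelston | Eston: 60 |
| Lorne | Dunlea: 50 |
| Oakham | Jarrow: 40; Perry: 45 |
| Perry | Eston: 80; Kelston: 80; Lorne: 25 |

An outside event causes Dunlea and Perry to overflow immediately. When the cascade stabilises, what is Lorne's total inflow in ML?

Round 1 — Dunlea, Perry overflow (initial).
  Eston: +80 → 80 ≥ 80
  Jarrow: +80 → 80 < 110
  Kelston: +80 → 80 ≥ 60
  Lorne: +15+25 → 40 < 60
  Oakham: +50 → 50 < 60
Round 2 — Eston, Kelston overflow.
  Oakham: +50 → 100 ≥ 60
Round 3 — Oakham overflows.
  Jarrow: +40 → 120 ≥ 110
Round 4 — Jarrow overflows.
No further overflows.

40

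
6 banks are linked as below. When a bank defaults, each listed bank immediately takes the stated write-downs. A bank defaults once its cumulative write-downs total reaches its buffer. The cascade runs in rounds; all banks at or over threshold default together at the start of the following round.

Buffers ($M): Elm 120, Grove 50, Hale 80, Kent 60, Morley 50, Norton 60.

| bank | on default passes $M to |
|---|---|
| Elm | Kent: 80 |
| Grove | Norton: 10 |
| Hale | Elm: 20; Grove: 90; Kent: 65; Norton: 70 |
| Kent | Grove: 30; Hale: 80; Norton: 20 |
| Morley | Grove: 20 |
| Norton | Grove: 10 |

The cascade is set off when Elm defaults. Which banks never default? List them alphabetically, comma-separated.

Morley

Round 1 — Elm defaults (initial).
  Kent: +80 → 80 ≥ 60
Round 2 — Kent defaults.
  Grove: +30 → 30 < 50
  Hale: +80 → 80 ≥ 80
  Norton: +20 → 20 < 60
Round 3 — Hale defaults.
  Grove: +90 → 120 ≥ 50
  Norton: +70 → 90 ≥ 60
Round 4 — Grove, Norton default.
No further defaults.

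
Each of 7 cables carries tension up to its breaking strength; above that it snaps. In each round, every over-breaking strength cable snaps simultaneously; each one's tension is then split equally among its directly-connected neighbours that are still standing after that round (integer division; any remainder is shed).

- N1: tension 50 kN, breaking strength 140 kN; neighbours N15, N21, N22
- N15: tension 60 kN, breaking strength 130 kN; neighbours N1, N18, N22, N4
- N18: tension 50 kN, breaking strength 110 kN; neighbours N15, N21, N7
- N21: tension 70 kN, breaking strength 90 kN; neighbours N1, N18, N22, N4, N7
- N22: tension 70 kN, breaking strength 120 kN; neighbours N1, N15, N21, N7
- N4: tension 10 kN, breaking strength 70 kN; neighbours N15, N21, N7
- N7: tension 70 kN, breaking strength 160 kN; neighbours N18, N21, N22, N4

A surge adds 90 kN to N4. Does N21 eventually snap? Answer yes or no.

yes

Round 1 — N4 at 100 > 70. N4 snaps.
  N4 sheds 100 kN to N15, N21, N7: 33 each (1 lost).
    N15: 60+33 = 93 ≤ 130
    N21: 70+33 = 103 > 90
    N7: 70+33 = 103 ≤ 160
Round 2 — N21 snaps.
  N21 sheds 103 kN to N1, N18, N22, N7: 25 each (3 lost).
    N1: 50+25 = 75 ≤ 140
    N18: 50+25 = 75 ≤ 110
    N22: 70+25 = 95 ≤ 120
    N7: 103+25 = 128 ≤ 160
No further breaks.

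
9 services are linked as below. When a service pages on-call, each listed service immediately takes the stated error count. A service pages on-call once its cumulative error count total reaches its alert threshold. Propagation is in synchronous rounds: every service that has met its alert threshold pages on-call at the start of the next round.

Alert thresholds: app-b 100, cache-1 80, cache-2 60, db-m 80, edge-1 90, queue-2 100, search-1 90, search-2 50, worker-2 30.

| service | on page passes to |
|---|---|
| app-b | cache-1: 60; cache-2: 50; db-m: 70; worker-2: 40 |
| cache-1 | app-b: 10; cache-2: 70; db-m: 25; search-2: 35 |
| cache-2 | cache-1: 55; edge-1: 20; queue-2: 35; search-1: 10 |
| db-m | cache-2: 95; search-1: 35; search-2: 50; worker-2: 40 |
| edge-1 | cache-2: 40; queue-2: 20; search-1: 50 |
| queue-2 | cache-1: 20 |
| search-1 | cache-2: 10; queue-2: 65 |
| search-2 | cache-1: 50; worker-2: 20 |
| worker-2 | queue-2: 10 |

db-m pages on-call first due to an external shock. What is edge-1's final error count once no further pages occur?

Round 1 — db-m pages on-call (initial).
  cache-2: +95 → 95 ≥ 60
  search-1: +35 → 35 < 90
  search-2: +50 → 50 ≥ 50
  worker-2: +40 → 40 ≥ 30
Round 2 — cache-2, search-2, worker-2 page on-call.
  cache-1: +55+50 → 105 ≥ 80
  edge-1: +20 → 20 < 90
  queue-2: +35+10 → 45 < 100
  search-1: +10 → 45 < 90
Round 3 — cache-1 pages on-call.
  app-b: +10 → 10 < 100
No further pages.

20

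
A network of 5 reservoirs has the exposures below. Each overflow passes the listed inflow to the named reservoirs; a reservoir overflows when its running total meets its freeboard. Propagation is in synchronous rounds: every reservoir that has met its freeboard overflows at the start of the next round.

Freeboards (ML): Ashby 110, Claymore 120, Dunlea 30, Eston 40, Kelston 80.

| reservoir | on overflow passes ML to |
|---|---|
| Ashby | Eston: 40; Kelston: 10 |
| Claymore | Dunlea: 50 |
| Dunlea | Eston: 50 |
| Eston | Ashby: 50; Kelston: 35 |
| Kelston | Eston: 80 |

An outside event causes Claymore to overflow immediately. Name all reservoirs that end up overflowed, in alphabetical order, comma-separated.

Claymore, Dunlea, Eston

Round 1 — Claymore overflows (initial).
  Dunlea: +50 → 50 ≥ 30
Round 2 — Dunlea overflows.
  Eston: +50 → 50 ≥ 40
Round 3 — Eston overflows.
  Ashby: +50 → 50 < 110
  Kelston: +35 → 35 < 80
No further overflows.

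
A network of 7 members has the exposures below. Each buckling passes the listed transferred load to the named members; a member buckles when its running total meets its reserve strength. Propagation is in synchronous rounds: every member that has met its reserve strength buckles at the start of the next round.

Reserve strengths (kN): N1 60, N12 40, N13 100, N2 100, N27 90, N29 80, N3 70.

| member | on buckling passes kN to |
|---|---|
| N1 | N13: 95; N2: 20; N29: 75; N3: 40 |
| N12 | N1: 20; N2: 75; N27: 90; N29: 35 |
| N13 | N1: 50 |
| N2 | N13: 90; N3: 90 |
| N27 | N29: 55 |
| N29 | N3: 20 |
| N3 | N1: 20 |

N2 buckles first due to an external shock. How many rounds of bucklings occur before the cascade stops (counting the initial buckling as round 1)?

2

Round 1 — N2 buckles (initial).
  N13: +90 → 90 < 100
  N3: +90 → 90 ≥ 70
Round 2 — N3 buckles.
  N1: +20 → 20 < 60
No further bucklings.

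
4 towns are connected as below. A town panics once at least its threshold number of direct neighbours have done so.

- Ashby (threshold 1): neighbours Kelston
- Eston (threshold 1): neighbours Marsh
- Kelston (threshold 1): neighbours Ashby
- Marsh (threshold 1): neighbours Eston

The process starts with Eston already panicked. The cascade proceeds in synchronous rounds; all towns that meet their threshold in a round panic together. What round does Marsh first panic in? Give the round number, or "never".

Round 1 — Eston panics (initial).
Round 2 — checking thresholds:
  Marsh: 1 of 1 neighbours ≥ 1, panics.
Round 3 — no new panics; cascade stops.

2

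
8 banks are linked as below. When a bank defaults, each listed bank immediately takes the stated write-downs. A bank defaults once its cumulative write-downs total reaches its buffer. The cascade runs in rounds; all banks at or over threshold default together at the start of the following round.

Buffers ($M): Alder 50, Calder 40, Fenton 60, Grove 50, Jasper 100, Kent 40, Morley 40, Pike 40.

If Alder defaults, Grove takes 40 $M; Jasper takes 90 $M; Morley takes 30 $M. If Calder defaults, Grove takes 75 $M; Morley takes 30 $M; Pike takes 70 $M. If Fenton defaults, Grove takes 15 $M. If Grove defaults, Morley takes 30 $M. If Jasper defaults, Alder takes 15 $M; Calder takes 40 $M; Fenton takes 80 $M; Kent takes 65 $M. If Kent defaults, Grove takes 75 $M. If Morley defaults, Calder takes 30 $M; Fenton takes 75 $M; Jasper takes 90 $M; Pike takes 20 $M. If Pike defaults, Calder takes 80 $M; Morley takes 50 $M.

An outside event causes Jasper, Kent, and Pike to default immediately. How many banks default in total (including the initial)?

Round 1 — Jasper, Kent, Pike default (initial).
  Alder: +15 → 15 < 50
  Calder: +40+80 → 120 ≥ 40
  Fenton: +80 → 80 ≥ 60
  Grove: +75 → 75 ≥ 50
  Morley: +50 → 50 ≥ 40
Round 2 — Calder, Fenton, Grove, Morley default.
No further defaults.

7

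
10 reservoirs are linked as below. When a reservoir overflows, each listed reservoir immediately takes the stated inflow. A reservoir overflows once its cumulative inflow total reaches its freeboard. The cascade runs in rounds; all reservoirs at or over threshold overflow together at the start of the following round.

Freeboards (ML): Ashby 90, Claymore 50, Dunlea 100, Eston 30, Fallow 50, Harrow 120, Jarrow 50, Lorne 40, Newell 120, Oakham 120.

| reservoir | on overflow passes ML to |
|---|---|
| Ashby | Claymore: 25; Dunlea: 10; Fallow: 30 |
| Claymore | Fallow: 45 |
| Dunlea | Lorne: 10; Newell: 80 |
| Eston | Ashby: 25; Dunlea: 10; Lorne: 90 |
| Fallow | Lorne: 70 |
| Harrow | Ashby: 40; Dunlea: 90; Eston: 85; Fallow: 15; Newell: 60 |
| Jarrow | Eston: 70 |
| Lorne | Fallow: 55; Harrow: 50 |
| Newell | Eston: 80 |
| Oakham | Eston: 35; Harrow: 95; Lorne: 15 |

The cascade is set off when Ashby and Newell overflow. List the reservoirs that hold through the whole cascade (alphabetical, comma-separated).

Claymore, Dunlea, Harrow, Jarrow, Oakham

Round 1 — Ashby, Newell overflow (initial).
  Claymore: +25 → 25 < 50
  Dunlea: +10 → 10 < 100
  Eston: +80 → 80 ≥ 30
  Fallow: +30 → 30 < 50
Round 2 — Eston overflows.
  Dunlea: +10 → 20 < 100
  Lorne: +90 → 90 ≥ 40
Round 3 — Lorne overflows.
  Fallow: +55 → 85 ≥ 50
  Harrow: +50 → 50 < 120
Round 4 — Fallow overflows.
No further overflows.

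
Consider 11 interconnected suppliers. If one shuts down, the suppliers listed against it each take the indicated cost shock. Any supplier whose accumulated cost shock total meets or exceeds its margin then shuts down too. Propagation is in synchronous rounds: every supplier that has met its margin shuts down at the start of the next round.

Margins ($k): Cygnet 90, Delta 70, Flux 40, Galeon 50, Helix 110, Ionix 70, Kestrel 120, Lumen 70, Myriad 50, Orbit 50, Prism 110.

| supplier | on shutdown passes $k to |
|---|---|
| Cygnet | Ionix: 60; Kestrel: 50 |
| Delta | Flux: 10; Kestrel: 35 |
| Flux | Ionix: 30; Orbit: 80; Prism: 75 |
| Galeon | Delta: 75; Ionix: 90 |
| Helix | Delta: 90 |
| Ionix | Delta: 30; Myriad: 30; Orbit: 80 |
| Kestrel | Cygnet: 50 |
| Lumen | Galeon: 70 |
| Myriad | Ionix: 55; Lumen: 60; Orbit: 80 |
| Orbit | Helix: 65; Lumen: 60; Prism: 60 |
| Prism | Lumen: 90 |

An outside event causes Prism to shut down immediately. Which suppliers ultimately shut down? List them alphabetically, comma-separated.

Round 1 — Prism shuts down (initial).
  Lumen: +90 → 90 ≥ 70
Round 2 — Lumen shuts down.
  Galeon: +70 → 70 ≥ 50
Round 3 — Galeon shuts down.
  Delta: +75 → 75 ≥ 70
  Ionix: +90 → 90 ≥ 70
Round 4 — Delta, Ionix shut down.
  Flux: +10 → 10 < 40
  Kestrel: +35 → 35 < 120
  Myriad: +30 → 30 < 50
  Orbit: +80 → 80 ≥ 50
Round 5 — Orbit shuts down.
  Helix: +65 → 65 < 110
No further shutdowns.

Delta, Galeon, Ionix, Lumen, Orbit, Prism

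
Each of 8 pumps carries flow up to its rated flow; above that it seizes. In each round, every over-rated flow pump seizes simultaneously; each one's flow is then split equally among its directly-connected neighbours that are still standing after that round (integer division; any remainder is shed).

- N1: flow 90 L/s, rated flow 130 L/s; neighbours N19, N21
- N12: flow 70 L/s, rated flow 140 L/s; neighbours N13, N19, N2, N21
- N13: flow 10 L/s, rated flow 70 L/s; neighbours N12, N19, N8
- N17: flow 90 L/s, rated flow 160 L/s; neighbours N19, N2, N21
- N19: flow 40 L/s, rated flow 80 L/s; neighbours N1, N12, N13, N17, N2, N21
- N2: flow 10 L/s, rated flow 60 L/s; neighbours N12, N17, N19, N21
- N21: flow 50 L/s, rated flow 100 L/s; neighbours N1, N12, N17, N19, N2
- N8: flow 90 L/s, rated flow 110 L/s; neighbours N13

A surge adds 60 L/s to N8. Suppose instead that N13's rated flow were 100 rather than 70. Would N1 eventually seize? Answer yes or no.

With N13's rated flow at 100:
Round 1 — N8 at 150 > 110. N8 seizes.
  N8 sheds 150 L/s to N13: 150 each.
    N13: 10+150 = 160 > 100
Round 2 — N13 seizes.
  N13 sheds 160 L/s to N12, N19: 80 each.
    N12: 70+80 = 150 > 140
    N19: 40+80 = 120 > 80
Round 3 — N12, N19 seize.
  N12 sheds 150 L/s to N2, N21: 75 each.
    N2: 10+75 = 85 > 60
    N21: 50+75 = 125 > 100
  N19 sheds 120 L/s to N1, N17, N2, N21: 30 each.
    N1: 90+30 = 120 ≤ 130
    N17: 90+30 = 120 ≤ 160
    N2: 85+30 = 115 > 60
    N21: 125+30 = 155 > 100
Round 4 — N2, N21 seize.
  N2 sheds 115 L/s to N17: 115 each.
    N17: 120+115 = 235 > 160
  N21 sheds 155 L/s to N1, N17: 77 each (1 lost).
    N1: 120+77 = 197 > 130
    N17: 235+77 = 312 > 160
Round 5 — N1, N17 seize.
  N1 sheds 197 L/s: no online neighbours, lost.
  N17 sheds 312 L/s: no online neighbours, lost.
No further seizures.

yes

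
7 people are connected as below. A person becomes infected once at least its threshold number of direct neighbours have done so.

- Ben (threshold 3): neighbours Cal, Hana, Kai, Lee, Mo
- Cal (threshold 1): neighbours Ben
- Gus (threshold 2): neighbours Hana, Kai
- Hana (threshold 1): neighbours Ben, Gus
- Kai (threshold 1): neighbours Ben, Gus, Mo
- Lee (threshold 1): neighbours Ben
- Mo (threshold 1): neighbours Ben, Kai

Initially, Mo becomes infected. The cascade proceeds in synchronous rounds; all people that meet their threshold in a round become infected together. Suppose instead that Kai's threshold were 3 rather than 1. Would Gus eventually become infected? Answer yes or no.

With Kai's threshold at 3:
Round 1 — Mo becomes infected (initial).
Round 2 — no new infections; cascade stops.

no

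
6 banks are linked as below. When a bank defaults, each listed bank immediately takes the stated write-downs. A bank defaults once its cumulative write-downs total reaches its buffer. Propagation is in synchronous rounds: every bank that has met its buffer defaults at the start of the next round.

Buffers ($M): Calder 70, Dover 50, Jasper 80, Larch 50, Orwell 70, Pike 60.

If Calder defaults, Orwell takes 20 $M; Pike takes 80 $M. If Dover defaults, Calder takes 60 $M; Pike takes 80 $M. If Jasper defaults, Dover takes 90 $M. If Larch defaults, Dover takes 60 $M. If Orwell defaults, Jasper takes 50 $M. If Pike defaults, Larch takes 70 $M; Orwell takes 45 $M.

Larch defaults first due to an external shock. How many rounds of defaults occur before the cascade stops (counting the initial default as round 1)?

Round 1 — Larch defaults (initial).
  Dover: +60 → 60 ≥ 50
Round 2 — Dover defaults.
  Calder: +60 → 60 < 70
  Pike: +80 → 80 ≥ 60
Round 3 — Pike defaults.
  Orwell: +45 → 45 < 70
No further defaults.

3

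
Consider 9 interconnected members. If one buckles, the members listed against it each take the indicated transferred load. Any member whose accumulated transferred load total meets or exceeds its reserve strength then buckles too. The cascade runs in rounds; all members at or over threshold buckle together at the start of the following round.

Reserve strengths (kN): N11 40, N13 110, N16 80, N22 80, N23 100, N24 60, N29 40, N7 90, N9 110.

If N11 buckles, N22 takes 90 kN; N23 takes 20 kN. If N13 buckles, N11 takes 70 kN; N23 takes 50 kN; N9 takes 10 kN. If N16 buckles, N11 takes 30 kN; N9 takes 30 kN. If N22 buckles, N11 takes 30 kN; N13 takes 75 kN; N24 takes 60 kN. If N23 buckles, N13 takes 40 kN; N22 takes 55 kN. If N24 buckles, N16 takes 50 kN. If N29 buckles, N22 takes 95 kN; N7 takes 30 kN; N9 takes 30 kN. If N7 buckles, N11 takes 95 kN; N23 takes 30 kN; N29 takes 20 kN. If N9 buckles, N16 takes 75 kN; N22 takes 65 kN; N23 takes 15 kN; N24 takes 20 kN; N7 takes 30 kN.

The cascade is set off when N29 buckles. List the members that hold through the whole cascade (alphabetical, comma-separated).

Round 1 — N29 buckles (initial).
  N22: +95 → 95 ≥ 80
  N7: +30 → 30 < 90
  N9: +30 → 30 < 110
Round 2 — N22 buckles.
  N11: +30 → 30 < 40
  N13: +75 → 75 < 110
  N24: +60 → 60 ≥ 60
Round 3 — N24 buckles.
  N16: +50 → 50 < 80
No further bucklings.

N11, N13, N16, N23, N7, N9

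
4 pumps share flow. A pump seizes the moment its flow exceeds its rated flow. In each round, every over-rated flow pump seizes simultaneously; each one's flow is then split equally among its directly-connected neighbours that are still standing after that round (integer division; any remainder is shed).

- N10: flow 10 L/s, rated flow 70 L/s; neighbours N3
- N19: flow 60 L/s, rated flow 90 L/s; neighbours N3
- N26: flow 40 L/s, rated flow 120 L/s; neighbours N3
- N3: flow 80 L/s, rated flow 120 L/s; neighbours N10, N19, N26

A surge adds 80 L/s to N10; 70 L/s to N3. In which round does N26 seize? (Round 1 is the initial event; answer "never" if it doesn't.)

Round 1 — N10 at 90 > 70; N3 at 150 > 120. N10, N3 seize.
  N10 sheds 90 L/s: no online neighbours, lost.
  N3 sheds 150 L/s to N19, N26: 75 each.
    N19: 60+75 = 135 > 90
    N26: 40+75 = 115 ≤ 120
Round 2 — N19 seizes.
  N19 sheds 135 L/s: no online neighbours, lost.
No further seizures.

never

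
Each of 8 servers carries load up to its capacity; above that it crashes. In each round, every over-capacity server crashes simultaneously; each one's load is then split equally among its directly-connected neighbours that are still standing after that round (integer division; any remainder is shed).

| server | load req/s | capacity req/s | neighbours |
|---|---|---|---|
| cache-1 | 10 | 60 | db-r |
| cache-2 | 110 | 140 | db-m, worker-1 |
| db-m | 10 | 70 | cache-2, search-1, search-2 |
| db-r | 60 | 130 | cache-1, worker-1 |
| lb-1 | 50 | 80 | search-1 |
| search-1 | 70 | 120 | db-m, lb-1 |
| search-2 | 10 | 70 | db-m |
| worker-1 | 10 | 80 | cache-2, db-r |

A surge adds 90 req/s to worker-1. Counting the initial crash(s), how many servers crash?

6

Round 1 — worker-1 at 100 > 80. worker-1 crashes.
  worker-1 sheds 100 req/s to cache-2, db-r: 50 each.
    cache-2: 110+50 = 160 > 140
    db-r: 60+50 = 110 ≤ 130
Round 2 — cache-2 crashes.
  cache-2 sheds 160 req/s to db-m: 160 each.
    db-m: 10+160 = 170 > 70
Round 3 — db-m crashes.
  db-m sheds 170 req/s to search-1, search-2: 85 each.
    search-1: 70+85 = 155 > 120
    search-2: 10+85 = 95 > 70
Round 4 — search-1, search-2 crash.
  search-1 sheds 155 req/s to lb-1: 155 each.
    lb-1: 50+155 = 205 > 80
  search-2 sheds 95 req/s: no online neighbours, lost.
Round 5 — lb-1 crashes.
  lb-1 sheds 205 req/s: no online neighbours, lost.
No further crashes.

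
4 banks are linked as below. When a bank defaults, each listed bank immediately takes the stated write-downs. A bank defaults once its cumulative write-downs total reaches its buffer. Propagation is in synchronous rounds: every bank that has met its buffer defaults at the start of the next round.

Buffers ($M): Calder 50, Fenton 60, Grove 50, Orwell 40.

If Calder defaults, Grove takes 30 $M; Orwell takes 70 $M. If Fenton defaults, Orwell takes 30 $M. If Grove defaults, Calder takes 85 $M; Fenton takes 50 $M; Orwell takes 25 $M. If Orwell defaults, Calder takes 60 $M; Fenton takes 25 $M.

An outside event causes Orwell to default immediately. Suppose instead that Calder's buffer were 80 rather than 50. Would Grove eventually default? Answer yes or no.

With Calder's buffer at 80:
Round 1 — Orwell defaults (initial).
  Calder: +60 → 60 < 80
  Fenton: +25 → 25 < 60
No further defaults.

no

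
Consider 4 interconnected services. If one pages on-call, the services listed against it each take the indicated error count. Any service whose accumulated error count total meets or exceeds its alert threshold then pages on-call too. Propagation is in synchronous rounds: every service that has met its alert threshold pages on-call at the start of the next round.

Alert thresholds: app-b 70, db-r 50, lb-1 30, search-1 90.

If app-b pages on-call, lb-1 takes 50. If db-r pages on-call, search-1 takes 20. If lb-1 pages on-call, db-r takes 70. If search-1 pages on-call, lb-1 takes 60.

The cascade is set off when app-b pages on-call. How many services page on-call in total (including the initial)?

Round 1 — app-b pages on-call (initial).
  lb-1: +50 → 50 ≥ 30
Round 2 — lb-1 pages on-call.
  db-r: +70 → 70 ≥ 50
Round 3 — db-r pages on-call.
  search-1: +20 → 20 < 90
No further pages.

3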